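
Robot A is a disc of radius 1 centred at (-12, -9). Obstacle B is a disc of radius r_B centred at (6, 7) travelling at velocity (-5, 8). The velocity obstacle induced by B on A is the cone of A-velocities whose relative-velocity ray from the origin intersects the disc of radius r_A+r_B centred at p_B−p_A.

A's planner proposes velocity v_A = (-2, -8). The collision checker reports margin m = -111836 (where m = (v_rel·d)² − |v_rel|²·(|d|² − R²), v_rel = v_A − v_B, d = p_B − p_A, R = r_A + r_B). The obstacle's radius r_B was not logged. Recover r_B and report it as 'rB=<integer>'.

m = -111836
d = (18, 16);  v_rel = (3, -16),  |v_rel|² = 265
v_rel×d = (3)·(16) − (-16)·(18) = 336
since m = R²·265 − 336²:  R² = (112896 + -111836) / 265 = 4
R = √4 = 2  ⇒  r_B = 2 − 1 = 1

rB=1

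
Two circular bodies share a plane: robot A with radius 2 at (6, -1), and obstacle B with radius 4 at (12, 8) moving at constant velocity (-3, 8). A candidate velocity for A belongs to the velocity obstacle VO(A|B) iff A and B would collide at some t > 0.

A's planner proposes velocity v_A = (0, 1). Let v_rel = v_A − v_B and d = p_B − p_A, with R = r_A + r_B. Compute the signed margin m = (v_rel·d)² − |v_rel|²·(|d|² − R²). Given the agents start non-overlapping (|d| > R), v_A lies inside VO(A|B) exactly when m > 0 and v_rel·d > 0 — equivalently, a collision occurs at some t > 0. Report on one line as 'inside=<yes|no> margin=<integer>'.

d = (6, 9),  |d|² = 117;  R = 2+4 = 6,  c = 117−6² = 81
v_rel = (3, -7),  |v_rel|² = 58;  v_rel·d = (3)·(6) + (-7)·(9) = -45
58·t² + 90·t + 81 = 0  ⇒  m = (-45)² − 58·81 = -2673
m = -2673 < 0,  v_rel·d = -45 < 0  ⇒  outside

inside=no margin=-2673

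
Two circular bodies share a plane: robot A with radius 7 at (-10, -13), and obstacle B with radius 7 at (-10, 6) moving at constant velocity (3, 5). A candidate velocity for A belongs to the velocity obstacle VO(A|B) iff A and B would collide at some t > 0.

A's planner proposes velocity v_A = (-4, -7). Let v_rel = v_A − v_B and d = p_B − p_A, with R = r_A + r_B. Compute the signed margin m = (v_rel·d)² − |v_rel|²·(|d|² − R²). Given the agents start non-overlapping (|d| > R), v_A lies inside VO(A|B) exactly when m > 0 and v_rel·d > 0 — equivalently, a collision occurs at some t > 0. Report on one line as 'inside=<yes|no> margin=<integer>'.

d = (0, 19),  |d|² = 361;  R = 7+7 = 14,  c = 361−14² = 165
v_rel = (-7, -12),  |v_rel|² = 193;  v_rel·d = (-7)·(0) + (-12)·(19) = -228
193·t² + 456·t + 165 = 0  ⇒  m = (-228)² − 193·165 = 20139
m = 20139 > 0,  v_rel·d = -228 < 0  ⇒  outside

inside=no margin=20139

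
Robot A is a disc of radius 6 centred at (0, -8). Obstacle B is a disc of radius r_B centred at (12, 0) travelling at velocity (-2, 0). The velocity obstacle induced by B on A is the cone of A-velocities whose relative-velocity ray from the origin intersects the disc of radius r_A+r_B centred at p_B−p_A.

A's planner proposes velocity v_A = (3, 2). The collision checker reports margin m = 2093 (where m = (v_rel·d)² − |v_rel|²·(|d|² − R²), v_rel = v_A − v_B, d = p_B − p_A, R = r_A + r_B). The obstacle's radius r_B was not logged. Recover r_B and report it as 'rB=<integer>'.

m = 2093
d = (12, 8);  v_rel = (5, 2),  |v_rel|² = 29
v_rel×d = (5)·(8) − (2)·(12) = 16
since m = R²·29 − 16²:  R² = (256 + 2093) / 29 = 81
R = √81 = 9  ⇒  r_B = 9 − 6 = 3

rB=3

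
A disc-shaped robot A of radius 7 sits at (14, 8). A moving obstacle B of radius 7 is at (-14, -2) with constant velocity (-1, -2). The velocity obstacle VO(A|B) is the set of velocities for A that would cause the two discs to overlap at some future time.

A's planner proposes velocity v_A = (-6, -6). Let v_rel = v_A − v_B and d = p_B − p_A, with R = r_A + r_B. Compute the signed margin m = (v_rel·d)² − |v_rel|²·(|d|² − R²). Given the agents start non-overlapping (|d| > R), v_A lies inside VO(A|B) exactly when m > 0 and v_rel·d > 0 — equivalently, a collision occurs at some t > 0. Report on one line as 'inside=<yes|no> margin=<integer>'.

d = (-28, -10),  |d|² = 884;  R = 7+7 = 14,  c = 884−14² = 688
v_rel = (-5, -4),  |v_rel|² = 41;  v_rel·d = (-5)·(-28) + (-4)·(-10) = 180
41·t² − 360·t + 688 = 0  ⇒  m = 180² − 41·688 = 4192
m = 4192 > 0,  v_rel·d = 180 > 0  ⇒  inside

inside=yes margin=4192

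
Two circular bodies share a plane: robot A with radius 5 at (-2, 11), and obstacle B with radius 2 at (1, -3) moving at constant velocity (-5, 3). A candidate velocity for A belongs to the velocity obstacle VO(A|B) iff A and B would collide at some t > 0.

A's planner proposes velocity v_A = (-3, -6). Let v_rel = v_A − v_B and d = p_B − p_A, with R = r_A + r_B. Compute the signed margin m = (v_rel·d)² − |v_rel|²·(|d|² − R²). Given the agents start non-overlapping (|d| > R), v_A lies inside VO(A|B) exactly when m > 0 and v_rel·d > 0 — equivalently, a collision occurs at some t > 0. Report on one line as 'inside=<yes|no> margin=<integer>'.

d = (3, -14),  |d|² = 205;  R = 5+2 = 7,  c = 205−7² = 156
v_rel = (2, -9),  |v_rel|² = 85;  v_rel·d = (2)·(3) + (-9)·(-14) = 132
85·t² − 264·t + 156 = 0  ⇒  m = 132² − 85·156 = 4164
m = 4164 > 0,  v_rel·d = 132 > 0  ⇒  inside

inside=yes margin=4164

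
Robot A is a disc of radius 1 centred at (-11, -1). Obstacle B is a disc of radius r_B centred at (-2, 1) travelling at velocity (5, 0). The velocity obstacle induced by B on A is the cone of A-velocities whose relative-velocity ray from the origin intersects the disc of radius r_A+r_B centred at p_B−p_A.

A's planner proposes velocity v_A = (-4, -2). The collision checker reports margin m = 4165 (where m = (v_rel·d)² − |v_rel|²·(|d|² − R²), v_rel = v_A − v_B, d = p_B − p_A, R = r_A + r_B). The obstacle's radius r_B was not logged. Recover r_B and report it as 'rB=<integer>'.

m = 4165
d = (9, 2);  v_rel = (-9, -2),  |v_rel|² = 85
v_rel×d = (-9)·(2) − (-2)·(9) = 0
since m = R²·85 − 0²:  R² = (0 + 4165) / 85 = 49
R = √49 = 7  ⇒  r_B = 7 − 1 = 6

rB=6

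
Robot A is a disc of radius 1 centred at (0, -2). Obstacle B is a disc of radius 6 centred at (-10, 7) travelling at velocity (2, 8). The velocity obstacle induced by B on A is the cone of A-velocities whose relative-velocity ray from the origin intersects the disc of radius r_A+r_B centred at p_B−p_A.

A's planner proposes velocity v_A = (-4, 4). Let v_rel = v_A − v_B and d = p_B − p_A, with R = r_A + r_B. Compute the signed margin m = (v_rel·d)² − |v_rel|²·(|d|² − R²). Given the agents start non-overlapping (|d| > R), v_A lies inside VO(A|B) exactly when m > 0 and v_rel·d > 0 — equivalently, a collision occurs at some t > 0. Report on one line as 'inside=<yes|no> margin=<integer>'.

d = (-10, 9),  |d|² = 181;  R = 1+6 = 7,  c = 181−7² = 132
v_rel = (-6, -4),  |v_rel|² = 52;  v_rel·d = (-6)·(-10) + (-4)·(9) = 24
52·t² − 48·t + 132 = 0  ⇒  m = 24² − 52·132 = -6288
m = -6288 < 0,  v_rel·d = 24 > 0  ⇒  outside

inside=no margin=-6288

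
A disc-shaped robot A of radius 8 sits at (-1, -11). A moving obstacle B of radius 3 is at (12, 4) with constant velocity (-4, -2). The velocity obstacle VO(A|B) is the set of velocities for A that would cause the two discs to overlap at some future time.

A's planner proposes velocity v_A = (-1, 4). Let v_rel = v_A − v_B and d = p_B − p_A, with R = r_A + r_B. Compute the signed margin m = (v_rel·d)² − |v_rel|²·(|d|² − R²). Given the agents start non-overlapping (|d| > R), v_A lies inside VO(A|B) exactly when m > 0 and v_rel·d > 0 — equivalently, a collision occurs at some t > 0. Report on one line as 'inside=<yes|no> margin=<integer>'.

d = (13, 15),  |d|² = 394;  R = 8+3 = 11,  c = 394−11² = 273
v_rel = (3, 6),  |v_rel|² = 45;  v_rel·d = (3)·(13) + (6)·(15) = 129
45·t² − 258·t + 273 = 0  ⇒  m = 129² − 45·273 = 4356
m = 4356 > 0,  v_rel·d = 129 > 0  ⇒  inside

inside=yes margin=4356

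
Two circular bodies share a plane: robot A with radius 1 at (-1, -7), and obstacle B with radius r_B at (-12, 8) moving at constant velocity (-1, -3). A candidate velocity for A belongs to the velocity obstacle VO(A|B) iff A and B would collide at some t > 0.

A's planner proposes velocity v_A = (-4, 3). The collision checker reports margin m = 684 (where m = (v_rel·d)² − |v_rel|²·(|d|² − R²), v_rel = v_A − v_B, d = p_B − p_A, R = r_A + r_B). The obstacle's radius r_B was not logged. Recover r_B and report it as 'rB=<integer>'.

m = 684
d = (-11, 15);  v_rel = (-3, 6),  |v_rel|² = 45
v_rel×d = (-3)·(15) − (6)·(-11) = 21
since m = R²·45 − 21²:  R² = (441 + 684) / 45 = 25
R = √25 = 5  ⇒  r_B = 5 − 1 = 4

rB=4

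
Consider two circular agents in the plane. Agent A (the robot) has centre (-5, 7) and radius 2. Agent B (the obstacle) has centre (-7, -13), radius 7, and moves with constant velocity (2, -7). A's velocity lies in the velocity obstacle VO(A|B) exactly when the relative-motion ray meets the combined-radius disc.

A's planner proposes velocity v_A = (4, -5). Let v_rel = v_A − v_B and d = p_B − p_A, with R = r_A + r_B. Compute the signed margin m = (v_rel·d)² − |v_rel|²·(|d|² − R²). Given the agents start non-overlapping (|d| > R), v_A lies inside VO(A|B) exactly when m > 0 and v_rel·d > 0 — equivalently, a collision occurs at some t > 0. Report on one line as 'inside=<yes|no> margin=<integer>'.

d = (-2, -20),  |d|² = 404;  R = 2+7 = 9,  c = 404−9² = 323
v_rel = (2, 2),  |v_rel|² = 8;  v_rel·d = (2)·(-2) + (2)·(-20) = -44
8·t² + 88·t + 323 = 0  ⇒  m = (-44)² − 8·323 = -648
m = -648 < 0,  v_rel·d = -44 < 0  ⇒  outside

inside=no margin=-648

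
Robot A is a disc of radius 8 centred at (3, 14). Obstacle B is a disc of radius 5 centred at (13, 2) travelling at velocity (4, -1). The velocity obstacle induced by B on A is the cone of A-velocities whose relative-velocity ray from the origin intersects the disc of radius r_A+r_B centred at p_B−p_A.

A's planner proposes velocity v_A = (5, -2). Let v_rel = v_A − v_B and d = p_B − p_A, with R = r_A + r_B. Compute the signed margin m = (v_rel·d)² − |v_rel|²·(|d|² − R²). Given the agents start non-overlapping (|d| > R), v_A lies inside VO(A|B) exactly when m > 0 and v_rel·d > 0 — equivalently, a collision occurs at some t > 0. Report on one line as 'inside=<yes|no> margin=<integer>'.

d = (10, -12),  |d|² = 244;  R = 8+5 = 13,  c = 244−13² = 75
v_rel = (1, -1),  |v_rel|² = 2;  v_rel·d = (1)·(10) + (-1)·(-12) = 22
2·t² − 44·t + 75 = 0  ⇒  m = 22² − 2·75 = 334
m = 334 > 0,  v_rel·d = 22 > 0  ⇒  inside

inside=yes margin=334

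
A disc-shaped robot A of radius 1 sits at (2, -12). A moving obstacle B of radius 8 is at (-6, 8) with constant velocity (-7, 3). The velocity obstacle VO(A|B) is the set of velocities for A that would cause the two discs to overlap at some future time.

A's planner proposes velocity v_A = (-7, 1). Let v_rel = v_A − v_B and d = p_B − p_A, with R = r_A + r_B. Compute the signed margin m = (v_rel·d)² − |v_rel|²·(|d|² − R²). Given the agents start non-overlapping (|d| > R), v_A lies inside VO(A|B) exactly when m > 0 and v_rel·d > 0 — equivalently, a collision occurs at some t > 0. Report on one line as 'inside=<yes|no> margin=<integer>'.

d = (-8, 20),  |d|² = 464;  R = 1+8 = 9,  c = 464−9² = 383
v_rel = (0, -2),  |v_rel|² = 4;  v_rel·d = (0)·(-8) + (-2)·(20) = -40
4·t² + 80·t + 383 = 0  ⇒  m = (-40)² − 4·383 = 68
m = 68 > 0,  v_rel·d = -40 < 0  ⇒  outside

inside=no margin=68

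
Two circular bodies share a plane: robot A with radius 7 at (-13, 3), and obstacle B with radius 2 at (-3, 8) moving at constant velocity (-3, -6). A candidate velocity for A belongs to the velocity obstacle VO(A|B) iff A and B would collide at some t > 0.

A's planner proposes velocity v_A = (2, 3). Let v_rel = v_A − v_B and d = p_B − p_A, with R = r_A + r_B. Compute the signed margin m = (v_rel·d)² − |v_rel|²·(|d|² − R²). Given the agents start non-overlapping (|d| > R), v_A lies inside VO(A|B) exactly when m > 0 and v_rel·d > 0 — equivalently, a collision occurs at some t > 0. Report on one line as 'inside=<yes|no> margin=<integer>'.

d = (10, 5),  |d|² = 125;  R = 7+2 = 9,  c = 125−9² = 44
v_rel = (5, 9),  |v_rel|² = 106;  v_rel·d = (5)·(10) + (9)·(5) = 95
106·t² − 190·t + 44 = 0  ⇒  m = 95² − 106·44 = 4361
m = 4361 > 0,  v_rel·d = 95 > 0  ⇒  inside

inside=yes margin=4361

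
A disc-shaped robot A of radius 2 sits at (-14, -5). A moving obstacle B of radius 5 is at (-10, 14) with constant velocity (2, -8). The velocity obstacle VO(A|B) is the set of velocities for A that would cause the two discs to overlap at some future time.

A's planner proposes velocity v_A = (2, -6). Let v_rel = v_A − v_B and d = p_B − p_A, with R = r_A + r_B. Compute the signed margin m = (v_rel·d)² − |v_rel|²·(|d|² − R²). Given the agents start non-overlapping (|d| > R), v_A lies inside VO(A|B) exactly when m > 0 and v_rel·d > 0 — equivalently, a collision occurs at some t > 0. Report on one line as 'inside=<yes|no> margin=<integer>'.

d = (4, 19),  |d|² = 377;  R = 2+5 = 7,  c = 377−7² = 328
v_rel = (0, 2),  |v_rel|² = 4;  v_rel·d = (0)·(4) + (2)·(19) = 38
4·t² − 76·t + 328 = 0  ⇒  m = 38² − 4·328 = 132
m = 132 > 0,  v_rel·d = 38 > 0  ⇒  inside

inside=yes margin=132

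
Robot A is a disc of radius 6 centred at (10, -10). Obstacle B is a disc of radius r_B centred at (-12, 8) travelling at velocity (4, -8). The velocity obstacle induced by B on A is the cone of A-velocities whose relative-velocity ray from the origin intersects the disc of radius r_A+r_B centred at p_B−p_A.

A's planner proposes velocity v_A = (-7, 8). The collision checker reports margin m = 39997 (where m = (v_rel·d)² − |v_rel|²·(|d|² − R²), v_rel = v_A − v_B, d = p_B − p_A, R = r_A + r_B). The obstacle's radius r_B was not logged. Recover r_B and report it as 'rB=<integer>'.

m = 39997
d = (-22, 18);  v_rel = (-11, 16),  |v_rel|² = 377
v_rel×d = (-11)·(18) − (16)·(-22) = 154
since m = R²·377 − 154²:  R² = (23716 + 39997) / 377 = 169
R = √169 = 13  ⇒  r_B = 13 − 6 = 7

rB=7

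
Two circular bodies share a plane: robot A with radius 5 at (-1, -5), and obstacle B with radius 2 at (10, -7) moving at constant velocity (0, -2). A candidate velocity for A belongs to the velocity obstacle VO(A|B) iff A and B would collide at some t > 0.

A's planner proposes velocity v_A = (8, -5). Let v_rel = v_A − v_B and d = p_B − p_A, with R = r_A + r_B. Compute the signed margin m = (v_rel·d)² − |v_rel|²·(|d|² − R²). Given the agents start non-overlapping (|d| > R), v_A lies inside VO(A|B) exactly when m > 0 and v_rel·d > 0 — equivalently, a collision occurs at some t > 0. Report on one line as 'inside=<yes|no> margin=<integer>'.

d = (11, -2),  |d|² = 125;  R = 5+2 = 7,  c = 125−7² = 76
v_rel = (8, -3),  |v_rel|² = 73;  v_rel·d = (8)·(11) + (-3)·(-2) = 94
73·t² − 188·t + 76 = 0  ⇒  m = 94² − 73·76 = 3288
m = 3288 > 0,  v_rel·d = 94 > 0  ⇒  inside

inside=yes margin=3288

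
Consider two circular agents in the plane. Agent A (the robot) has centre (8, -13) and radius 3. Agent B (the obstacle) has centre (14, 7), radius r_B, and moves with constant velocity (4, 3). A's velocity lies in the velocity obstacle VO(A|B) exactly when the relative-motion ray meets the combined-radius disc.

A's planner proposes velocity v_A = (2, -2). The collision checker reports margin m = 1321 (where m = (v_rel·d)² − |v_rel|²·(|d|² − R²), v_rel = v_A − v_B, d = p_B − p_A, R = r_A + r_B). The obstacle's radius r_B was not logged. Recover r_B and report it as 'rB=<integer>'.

m = 1321
d = (6, 20);  v_rel = (-2, -5),  |v_rel|² = 29
v_rel×d = (-2)·(20) − (-5)·(6) = -10
since m = R²·29 − (-10)²:  R² = (100 + 1321) / 29 = 49
R = √49 = 7  ⇒  r_B = 7 − 3 = 4

rB=4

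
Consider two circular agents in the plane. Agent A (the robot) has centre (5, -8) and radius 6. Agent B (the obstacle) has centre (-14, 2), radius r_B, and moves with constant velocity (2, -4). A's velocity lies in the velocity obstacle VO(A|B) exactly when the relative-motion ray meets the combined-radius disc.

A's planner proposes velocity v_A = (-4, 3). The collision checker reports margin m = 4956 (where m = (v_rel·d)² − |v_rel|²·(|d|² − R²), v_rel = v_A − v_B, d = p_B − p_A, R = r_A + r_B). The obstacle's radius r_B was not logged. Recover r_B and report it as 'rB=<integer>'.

m = 4956
d = (-19, 10);  v_rel = (-6, 7),  |v_rel|² = 85
v_rel×d = (-6)·(10) − (7)·(-19) = 73
since m = R²·85 − 73²:  R² = (5329 + 4956) / 85 = 121
R = √121 = 11  ⇒  r_B = 11 − 6 = 5

rB=5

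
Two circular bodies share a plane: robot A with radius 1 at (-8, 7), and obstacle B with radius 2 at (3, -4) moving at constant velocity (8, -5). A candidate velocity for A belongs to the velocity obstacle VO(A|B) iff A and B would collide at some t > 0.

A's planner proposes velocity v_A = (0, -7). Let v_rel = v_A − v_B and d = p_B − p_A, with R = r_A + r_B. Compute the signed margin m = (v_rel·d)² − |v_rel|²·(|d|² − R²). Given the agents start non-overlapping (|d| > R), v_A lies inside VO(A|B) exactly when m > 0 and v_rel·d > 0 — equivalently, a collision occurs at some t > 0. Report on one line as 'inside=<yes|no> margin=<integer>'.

d = (11, -11),  |d|² = 242;  R = 1+2 = 3,  c = 242−3² = 233
v_rel = (-8, -2),  |v_rel|² = 68;  v_rel·d = (-8)·(11) + (-2)·(-11) = -66
68·t² + 132·t + 233 = 0  ⇒  m = (-66)² − 68·233 = -11488
m = -11488 < 0,  v_rel·d = -66 < 0  ⇒  outside

inside=no margin=-11488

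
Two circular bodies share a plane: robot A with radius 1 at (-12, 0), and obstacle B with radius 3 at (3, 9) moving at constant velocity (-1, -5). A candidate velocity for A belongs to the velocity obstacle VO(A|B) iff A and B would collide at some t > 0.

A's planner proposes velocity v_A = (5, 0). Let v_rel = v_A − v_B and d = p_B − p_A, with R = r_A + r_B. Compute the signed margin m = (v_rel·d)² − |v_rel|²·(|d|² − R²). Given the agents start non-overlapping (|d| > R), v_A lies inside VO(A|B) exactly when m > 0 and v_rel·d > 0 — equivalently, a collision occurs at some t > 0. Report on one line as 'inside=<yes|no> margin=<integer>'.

d = (15, 9),  |d|² = 306;  R = 1+3 = 4,  c = 306−4² = 290
v_rel = (6, 5),  |v_rel|² = 61;  v_rel·d = (6)·(15) + (5)·(9) = 135
61·t² − 270·t + 290 = 0  ⇒  m = 135² − 61·290 = 535
m = 535 > 0,  v_rel·d = 135 > 0  ⇒  inside

inside=yes margin=535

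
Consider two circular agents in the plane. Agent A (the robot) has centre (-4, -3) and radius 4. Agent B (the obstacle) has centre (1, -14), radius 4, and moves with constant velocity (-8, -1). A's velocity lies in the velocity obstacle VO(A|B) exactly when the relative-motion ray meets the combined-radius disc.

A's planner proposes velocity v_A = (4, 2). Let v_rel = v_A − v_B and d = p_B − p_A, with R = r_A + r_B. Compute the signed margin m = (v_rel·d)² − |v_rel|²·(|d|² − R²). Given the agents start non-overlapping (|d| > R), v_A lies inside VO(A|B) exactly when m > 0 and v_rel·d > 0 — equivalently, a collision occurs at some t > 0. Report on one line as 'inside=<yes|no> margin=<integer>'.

d = (5, -11),  |d|² = 146;  R = 4+4 = 8,  c = 146−8² = 82
v_rel = (12, 3),  |v_rel|² = 153;  v_rel·d = (12)·(5) + (3)·(-11) = 27
153·t² − 54·t + 82 = 0  ⇒  m = 27² − 153·82 = -11817
m = -11817 < 0,  v_rel·d = 27 > 0  ⇒  outside

inside=no margin=-11817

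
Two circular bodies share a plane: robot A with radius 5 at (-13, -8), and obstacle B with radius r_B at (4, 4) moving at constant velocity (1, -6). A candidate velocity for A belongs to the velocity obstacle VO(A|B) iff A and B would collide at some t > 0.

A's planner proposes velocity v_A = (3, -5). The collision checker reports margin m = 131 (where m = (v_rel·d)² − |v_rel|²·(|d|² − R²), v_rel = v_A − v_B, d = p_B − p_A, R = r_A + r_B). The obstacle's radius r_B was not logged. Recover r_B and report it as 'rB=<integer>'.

m = 131
d = (17, 12);  v_rel = (2, 1),  |v_rel|² = 5
v_rel×d = (2)·(12) − (1)·(17) = 7
since m = R²·5 − 7²:  R² = (49 + 131) / 5 = 36
R = √36 = 6  ⇒  r_B = 6 − 5 = 1

rB=1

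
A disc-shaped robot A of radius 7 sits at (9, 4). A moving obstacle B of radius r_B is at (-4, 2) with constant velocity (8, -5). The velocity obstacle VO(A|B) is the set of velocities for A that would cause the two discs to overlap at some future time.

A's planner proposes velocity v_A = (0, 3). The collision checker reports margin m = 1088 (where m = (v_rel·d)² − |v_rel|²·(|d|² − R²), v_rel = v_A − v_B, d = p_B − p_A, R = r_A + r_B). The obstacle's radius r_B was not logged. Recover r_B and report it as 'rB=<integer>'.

m = 1088
d = (-13, -2);  v_rel = (-8, 8),  |v_rel|² = 128
v_rel×d = (-8)·(-2) − (8)·(-13) = 120
since m = R²·128 − 120²:  R² = (14400 + 1088) / 128 = 121
R = √121 = 11  ⇒  r_B = 11 − 7 = 4

rB=4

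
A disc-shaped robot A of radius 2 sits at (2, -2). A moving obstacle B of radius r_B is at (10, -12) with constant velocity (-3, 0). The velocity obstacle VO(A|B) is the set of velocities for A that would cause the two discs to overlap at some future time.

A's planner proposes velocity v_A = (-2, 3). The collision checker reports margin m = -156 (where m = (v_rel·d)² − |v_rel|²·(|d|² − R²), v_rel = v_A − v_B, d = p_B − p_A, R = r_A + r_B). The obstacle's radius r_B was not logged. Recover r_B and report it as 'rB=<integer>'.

m = -156
d = (8, -10);  v_rel = (1, 3),  |v_rel|² = 10
v_rel×d = (1)·(-10) − (3)·(8) = -34
since m = R²·10 − (-34)²:  R² = (1156 + -156) / 10 = 100
R = √100 = 10  ⇒  r_B = 10 − 2 = 8

rB=8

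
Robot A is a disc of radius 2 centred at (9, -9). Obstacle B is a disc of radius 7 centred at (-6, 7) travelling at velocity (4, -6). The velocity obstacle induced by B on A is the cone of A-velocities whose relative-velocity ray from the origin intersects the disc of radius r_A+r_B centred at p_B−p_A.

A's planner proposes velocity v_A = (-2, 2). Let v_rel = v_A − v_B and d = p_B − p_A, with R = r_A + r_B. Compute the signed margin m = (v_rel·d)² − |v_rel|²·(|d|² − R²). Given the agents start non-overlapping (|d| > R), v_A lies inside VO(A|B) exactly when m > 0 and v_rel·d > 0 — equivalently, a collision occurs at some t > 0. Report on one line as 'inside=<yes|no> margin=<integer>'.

d = (-15, 16),  |d|² = 481;  R = 2+7 = 9,  c = 481−9² = 400
v_rel = (-6, 8),  |v_rel|² = 100;  v_rel·d = (-6)·(-15) + (8)·(16) = 218
100·t² − 436·t + 400 = 0  ⇒  m = 218² − 100·400 = 7524
m = 7524 > 0,  v_rel·d = 218 > 0  ⇒  inside

inside=yes margin=7524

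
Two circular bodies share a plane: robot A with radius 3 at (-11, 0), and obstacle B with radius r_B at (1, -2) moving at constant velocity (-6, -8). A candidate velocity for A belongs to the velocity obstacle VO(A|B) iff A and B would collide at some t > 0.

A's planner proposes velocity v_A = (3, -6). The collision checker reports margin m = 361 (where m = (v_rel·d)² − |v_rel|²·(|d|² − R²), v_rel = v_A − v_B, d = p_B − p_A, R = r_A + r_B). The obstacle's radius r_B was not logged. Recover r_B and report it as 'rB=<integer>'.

m = 361
d = (12, -2);  v_rel = (9, 2),  |v_rel|² = 85
v_rel×d = (9)·(-2) − (2)·(12) = -42
since m = R²·85 − (-42)²:  R² = (1764 + 361) / 85 = 25
R = √25 = 5  ⇒  r_B = 5 − 3 = 2

rB=2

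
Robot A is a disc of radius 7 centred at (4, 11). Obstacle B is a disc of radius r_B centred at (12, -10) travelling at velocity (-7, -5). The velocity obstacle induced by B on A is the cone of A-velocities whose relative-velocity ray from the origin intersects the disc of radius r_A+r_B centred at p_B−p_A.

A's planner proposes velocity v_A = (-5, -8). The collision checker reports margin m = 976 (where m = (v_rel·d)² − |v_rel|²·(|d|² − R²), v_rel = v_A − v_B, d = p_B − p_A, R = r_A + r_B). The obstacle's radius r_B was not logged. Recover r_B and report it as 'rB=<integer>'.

m = 976
d = (8, -21);  v_rel = (2, -3),  |v_rel|² = 13
v_rel×d = (2)·(-21) − (-3)·(8) = -18
since m = R²·13 − (-18)²:  R² = (324 + 976) / 13 = 100
R = √100 = 10  ⇒  r_B = 10 − 7 = 3

rB=3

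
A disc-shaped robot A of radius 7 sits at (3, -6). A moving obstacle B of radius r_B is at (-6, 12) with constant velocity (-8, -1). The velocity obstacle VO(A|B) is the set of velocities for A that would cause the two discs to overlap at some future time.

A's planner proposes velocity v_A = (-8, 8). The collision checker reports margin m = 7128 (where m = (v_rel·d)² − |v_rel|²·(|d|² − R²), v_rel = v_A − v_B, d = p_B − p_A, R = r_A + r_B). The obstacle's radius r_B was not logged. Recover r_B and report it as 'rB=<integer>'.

m = 7128
d = (-9, 18);  v_rel = (0, 9),  |v_rel|² = 81
v_rel×d = (0)·(18) − (9)·(-9) = 81
since m = R²·81 − 81²:  R² = (6561 + 7128) / 81 = 169
R = √169 = 13  ⇒  r_B = 13 − 7 = 6

rB=6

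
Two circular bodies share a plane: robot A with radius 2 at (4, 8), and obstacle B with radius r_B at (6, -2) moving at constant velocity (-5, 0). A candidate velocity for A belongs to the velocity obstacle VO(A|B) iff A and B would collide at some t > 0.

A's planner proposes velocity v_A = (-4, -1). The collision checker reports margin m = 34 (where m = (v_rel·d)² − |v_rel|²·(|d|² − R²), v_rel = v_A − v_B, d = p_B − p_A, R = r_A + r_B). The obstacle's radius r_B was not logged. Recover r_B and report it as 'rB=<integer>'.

m = 34
d = (2, -10);  v_rel = (1, -1),  |v_rel|² = 2
v_rel×d = (1)·(-10) − (-1)·(2) = -8
since m = R²·2 − (-8)²:  R² = (64 + 34) / 2 = 49
R = √49 = 7  ⇒  r_B = 7 − 2 = 5

rB=5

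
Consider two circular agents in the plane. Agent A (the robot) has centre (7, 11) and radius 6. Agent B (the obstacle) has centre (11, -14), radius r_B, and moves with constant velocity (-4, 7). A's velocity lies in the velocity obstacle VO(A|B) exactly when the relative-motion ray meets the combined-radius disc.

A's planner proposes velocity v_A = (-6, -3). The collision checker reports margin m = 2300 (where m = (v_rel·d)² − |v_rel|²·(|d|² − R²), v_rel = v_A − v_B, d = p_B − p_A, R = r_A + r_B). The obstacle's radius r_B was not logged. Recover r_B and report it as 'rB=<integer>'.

m = 2300
d = (4, -25);  v_rel = (-2, -10),  |v_rel|² = 104
v_rel×d = (-2)·(-25) − (-10)·(4) = 90
since m = R²·104 − 90²:  R² = (8100 + 2300) / 104 = 100
R = √100 = 10  ⇒  r_B = 10 − 6 = 4

rB=4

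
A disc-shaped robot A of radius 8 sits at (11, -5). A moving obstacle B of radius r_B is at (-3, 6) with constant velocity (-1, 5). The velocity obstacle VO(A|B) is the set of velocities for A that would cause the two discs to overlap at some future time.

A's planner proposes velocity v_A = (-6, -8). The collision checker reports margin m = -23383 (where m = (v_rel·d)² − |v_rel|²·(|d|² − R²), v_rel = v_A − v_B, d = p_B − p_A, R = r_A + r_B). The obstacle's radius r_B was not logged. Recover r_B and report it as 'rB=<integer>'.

m = -23383
d = (-14, 11);  v_rel = (-5, -13),  |v_rel|² = 194
v_rel×d = (-5)·(11) − (-13)·(-14) = -237
since m = R²·194 − (-237)²:  R² = (56169 + -23383) / 194 = 169
R = √169 = 13  ⇒  r_B = 13 − 8 = 5

rB=5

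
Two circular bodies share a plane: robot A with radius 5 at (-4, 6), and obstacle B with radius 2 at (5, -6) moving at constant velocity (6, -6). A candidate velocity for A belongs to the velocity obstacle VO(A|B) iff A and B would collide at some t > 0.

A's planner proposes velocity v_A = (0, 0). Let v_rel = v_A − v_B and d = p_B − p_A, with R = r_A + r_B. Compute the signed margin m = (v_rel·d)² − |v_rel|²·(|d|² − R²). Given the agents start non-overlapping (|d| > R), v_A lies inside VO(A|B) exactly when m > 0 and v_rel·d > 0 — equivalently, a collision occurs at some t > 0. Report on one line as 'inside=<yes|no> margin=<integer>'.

d = (9, -12),  |d|² = 225;  R = 5+2 = 7,  c = 225−7² = 176
v_rel = (-6, 6),  |v_rel|² = 72;  v_rel·d = (-6)·(9) + (6)·(-12) = -126
72·t² + 252·t + 176 = 0  ⇒  m = (-126)² − 72·176 = 3204
m = 3204 > 0,  v_rel·d = -126 < 0  ⇒  outside

inside=no margin=3204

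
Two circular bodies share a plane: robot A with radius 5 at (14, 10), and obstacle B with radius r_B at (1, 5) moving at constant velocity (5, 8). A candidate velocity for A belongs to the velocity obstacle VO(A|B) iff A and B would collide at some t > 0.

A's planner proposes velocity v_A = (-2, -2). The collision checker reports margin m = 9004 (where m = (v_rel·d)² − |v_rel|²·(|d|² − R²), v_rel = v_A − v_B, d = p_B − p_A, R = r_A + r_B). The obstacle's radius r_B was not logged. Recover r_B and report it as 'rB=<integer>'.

m = 9004
d = (-13, -5);  v_rel = (-7, -10),  |v_rel|² = 149
v_rel×d = (-7)·(-5) − (-10)·(-13) = -95
since m = R²·149 − (-95)²:  R² = (9025 + 9004) / 149 = 121
R = √121 = 11  ⇒  r_B = 11 − 5 = 6

rB=6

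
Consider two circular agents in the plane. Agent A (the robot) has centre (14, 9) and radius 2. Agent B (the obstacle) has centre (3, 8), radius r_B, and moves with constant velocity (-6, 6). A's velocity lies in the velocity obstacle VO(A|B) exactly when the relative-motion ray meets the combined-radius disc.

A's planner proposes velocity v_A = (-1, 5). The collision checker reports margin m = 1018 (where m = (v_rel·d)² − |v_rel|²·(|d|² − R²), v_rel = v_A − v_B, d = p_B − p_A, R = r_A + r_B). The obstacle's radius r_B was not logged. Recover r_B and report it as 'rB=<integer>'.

m = 1018
d = (-11, -1);  v_rel = (5, -1),  |v_rel|² = 26
v_rel×d = (5)·(-1) − (-1)·(-11) = -16
since m = R²·26 − (-16)²:  R² = (256 + 1018) / 26 = 49
R = √49 = 7  ⇒  r_B = 7 − 2 = 5

rB=5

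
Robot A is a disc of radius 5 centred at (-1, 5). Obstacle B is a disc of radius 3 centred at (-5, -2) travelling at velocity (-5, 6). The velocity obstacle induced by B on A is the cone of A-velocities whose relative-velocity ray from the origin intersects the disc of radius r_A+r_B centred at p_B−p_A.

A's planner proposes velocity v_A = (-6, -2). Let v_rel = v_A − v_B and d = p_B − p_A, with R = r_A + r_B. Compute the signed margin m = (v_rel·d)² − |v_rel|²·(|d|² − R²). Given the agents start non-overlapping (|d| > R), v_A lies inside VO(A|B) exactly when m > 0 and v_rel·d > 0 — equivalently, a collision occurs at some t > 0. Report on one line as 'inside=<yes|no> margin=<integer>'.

d = (-4, -7),  |d|² = 65;  R = 5+3 = 8,  c = 65−8² = 1
v_rel = (-1, -8),  |v_rel|² = 65;  v_rel·d = (-1)·(-4) + (-8)·(-7) = 60
65·t² − 120·t + 1 = 0  ⇒  m = 60² − 65·1 = 3535
m = 3535 > 0,  v_rel·d = 60 > 0  ⇒  inside

inside=yes margin=3535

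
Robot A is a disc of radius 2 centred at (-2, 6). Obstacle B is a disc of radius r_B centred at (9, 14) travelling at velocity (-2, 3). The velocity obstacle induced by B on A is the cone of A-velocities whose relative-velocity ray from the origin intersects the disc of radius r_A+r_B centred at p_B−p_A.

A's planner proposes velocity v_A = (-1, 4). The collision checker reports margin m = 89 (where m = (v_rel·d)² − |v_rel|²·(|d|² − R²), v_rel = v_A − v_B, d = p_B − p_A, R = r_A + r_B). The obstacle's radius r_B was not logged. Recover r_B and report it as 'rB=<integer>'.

m = 89
d = (11, 8);  v_rel = (1, 1),  |v_rel|² = 2
v_rel×d = (1)·(8) − (1)·(11) = -3
since m = R²·2 − (-3)²:  R² = (9 + 89) / 2 = 49
R = √49 = 7  ⇒  r_B = 7 − 2 = 5

rB=5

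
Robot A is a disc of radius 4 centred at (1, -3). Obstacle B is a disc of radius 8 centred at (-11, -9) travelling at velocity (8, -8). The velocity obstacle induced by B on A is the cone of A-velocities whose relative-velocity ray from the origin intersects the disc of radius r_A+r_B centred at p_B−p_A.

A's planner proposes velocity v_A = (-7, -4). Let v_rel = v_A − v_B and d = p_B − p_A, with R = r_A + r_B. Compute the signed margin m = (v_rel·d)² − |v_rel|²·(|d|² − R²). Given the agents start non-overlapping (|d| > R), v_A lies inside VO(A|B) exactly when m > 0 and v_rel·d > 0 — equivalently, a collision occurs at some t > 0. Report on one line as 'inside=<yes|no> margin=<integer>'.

d = (-12, -6),  |d|² = 180;  R = 4+8 = 12,  c = 180−12² = 36
v_rel = (-15, 4),  |v_rel|² = 241;  v_rel·d = (-15)·(-12) + (4)·(-6) = 156
241·t² − 312·t + 36 = 0  ⇒  m = 156² − 241·36 = 15660
m = 15660 > 0,  v_rel·d = 156 > 0  ⇒  inside

inside=yes margin=15660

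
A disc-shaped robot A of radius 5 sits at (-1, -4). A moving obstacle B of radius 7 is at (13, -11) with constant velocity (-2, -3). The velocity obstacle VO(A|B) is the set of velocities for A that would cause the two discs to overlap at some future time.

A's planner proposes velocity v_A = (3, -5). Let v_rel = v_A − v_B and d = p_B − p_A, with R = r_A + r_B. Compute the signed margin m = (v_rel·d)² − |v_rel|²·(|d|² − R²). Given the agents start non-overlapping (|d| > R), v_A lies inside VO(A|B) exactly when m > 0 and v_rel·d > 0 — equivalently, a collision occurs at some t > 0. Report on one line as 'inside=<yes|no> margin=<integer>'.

d = (14, -7),  |d|² = 245;  R = 5+7 = 12,  c = 245−12² = 101
v_rel = (5, -2),  |v_rel|² = 29;  v_rel·d = (5)·(14) + (-2)·(-7) = 84
29·t² − 168·t + 101 = 0  ⇒  m = 84² − 29·101 = 4127
m = 4127 > 0,  v_rel·d = 84 > 0  ⇒  inside

inside=yes margin=4127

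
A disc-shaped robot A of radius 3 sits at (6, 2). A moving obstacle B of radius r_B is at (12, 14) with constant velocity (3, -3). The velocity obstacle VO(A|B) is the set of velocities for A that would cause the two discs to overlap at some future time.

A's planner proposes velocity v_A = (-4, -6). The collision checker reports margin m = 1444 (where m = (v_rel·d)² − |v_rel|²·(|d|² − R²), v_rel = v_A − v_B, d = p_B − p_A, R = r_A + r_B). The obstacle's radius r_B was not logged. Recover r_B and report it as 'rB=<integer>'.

m = 1444
d = (6, 12);  v_rel = (-7, -3),  |v_rel|² = 58
v_rel×d = (-7)·(12) − (-3)·(6) = -66
since m = R²·58 − (-66)²:  R² = (4356 + 1444) / 58 = 100
R = √100 = 10  ⇒  r_B = 10 − 3 = 7

rB=7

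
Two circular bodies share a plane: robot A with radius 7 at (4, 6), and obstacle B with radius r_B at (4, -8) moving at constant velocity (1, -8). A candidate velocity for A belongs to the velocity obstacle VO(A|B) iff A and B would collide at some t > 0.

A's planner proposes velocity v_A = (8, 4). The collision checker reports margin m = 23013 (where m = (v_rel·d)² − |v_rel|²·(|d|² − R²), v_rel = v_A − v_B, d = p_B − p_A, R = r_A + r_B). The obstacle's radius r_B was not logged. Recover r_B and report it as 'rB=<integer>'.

m = 23013
d = (0, -14);  v_rel = (7, 12),  |v_rel|² = 193
v_rel×d = (7)·(-14) − (12)·(0) = -98
since m = R²·193 − (-98)²:  R² = (9604 + 23013) / 193 = 169
R = √169 = 13  ⇒  r_B = 13 − 7 = 6

rB=6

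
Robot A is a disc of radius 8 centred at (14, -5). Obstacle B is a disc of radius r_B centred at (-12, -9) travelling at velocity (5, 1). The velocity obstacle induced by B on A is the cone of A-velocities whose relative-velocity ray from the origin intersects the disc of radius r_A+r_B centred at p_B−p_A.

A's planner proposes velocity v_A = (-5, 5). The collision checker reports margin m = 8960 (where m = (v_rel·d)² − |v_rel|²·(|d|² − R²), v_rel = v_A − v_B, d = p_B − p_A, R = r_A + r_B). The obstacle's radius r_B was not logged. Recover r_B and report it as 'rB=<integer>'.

m = 8960
d = (-26, -4);  v_rel = (-10, 4),  |v_rel|² = 116
v_rel×d = (-10)·(-4) − (4)·(-26) = 144
since m = R²·116 − 144²:  R² = (20736 + 8960) / 116 = 256
R = √256 = 16  ⇒  r_B = 16 − 8 = 8

rB=8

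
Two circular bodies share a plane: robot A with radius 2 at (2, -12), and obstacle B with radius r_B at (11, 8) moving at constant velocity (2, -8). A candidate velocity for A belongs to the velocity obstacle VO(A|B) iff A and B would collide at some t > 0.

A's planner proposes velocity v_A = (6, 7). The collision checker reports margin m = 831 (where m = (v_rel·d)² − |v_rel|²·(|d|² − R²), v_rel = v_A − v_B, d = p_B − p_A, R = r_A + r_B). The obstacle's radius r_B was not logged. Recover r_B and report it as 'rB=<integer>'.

m = 831
d = (9, 20);  v_rel = (4, 15),  |v_rel|² = 241
v_rel×d = (4)·(20) − (15)·(9) = -55
since m = R²·241 − (-55)²:  R² = (3025 + 831) / 241 = 16
R = √16 = 4  ⇒  r_B = 4 − 2 = 2

rB=2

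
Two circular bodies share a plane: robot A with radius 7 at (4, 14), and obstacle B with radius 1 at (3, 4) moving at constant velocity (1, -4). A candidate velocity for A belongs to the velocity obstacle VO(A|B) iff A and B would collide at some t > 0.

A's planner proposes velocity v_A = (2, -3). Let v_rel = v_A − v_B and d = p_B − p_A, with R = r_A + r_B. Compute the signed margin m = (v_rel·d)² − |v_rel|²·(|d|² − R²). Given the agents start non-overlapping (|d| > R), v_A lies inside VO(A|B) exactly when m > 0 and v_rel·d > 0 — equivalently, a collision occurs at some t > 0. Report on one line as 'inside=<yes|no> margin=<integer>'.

d = (-1, -10),  |d|² = 101;  R = 7+1 = 8,  c = 101−8² = 37
v_rel = (1, 1),  |v_rel|² = 2;  v_rel·d = (1)·(-1) + (1)·(-10) = -11
2·t² + 22·t + 37 = 0  ⇒  m = (-11)² − 2·37 = 47
m = 47 > 0,  v_rel·d = -11 < 0  ⇒  outside

inside=no margin=47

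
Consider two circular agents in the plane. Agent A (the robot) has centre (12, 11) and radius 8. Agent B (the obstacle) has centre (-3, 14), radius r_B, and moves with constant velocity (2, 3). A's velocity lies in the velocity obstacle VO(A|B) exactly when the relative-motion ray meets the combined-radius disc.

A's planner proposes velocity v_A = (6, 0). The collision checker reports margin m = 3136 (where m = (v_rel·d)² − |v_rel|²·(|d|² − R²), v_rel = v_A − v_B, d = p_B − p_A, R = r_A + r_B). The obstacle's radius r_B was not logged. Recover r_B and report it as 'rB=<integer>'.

m = 3136
d = (-15, 3);  v_rel = (4, -3),  |v_rel|² = 25
v_rel×d = (4)·(3) − (-3)·(-15) = -33
since m = R²·25 − (-33)²:  R² = (1089 + 3136) / 25 = 169
R = √169 = 13  ⇒  r_B = 13 − 8 = 5

rB=5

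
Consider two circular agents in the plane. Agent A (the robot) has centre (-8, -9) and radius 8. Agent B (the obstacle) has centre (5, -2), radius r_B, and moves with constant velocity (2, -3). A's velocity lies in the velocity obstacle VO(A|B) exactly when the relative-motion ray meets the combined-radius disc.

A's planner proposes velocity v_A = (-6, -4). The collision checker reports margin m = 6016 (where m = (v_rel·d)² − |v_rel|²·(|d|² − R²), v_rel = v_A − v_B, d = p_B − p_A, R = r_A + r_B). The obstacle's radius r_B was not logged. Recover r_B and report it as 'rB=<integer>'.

m = 6016
d = (13, 7);  v_rel = (-8, -1),  |v_rel|² = 65
v_rel×d = (-8)·(7) − (-1)·(13) = -43
since m = R²·65 − (-43)²:  R² = (1849 + 6016) / 65 = 121
R = √121 = 11  ⇒  r_B = 11 − 8 = 3

rB=3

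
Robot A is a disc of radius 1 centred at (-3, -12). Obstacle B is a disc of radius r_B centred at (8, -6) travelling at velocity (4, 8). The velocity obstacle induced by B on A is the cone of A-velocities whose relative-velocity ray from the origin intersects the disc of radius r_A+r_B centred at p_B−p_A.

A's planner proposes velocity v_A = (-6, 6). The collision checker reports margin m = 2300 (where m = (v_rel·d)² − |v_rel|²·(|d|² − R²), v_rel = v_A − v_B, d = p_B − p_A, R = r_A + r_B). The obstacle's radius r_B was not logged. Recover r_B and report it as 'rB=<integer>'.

m = 2300
d = (11, 6);  v_rel = (-10, -2),  |v_rel|² = 104
v_rel×d = (-10)·(6) − (-2)·(11) = -38
since m = R²·104 − (-38)²:  R² = (1444 + 2300) / 104 = 36
R = √36 = 6  ⇒  r_B = 6 − 1 = 5

rB=5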